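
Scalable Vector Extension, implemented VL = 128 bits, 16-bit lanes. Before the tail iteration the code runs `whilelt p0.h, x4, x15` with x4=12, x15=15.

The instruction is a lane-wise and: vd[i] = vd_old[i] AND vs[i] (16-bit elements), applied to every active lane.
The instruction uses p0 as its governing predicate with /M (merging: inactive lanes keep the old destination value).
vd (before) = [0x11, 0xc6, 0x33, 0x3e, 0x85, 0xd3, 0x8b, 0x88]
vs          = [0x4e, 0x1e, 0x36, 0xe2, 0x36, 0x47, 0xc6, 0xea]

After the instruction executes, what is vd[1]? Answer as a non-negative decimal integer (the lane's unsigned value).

vd[1] = 6

128-bit reg / 16-bit elem → 8 lanes
whilelt: lane j active iff 12+j < 15 → j < 3 → 3 active
[0] and(0x11,0x4e) = 0x00
[1] and(0xc6,0x1e) = 0x06
[2] and(0x33,0x36) = 0x32
[3] tail/keep = 0x3e
[4] tail/keep = 0x85
[5] tail/keep = 0xd3
[6] tail/keep = 0x8b
[7] tail/keep = 0x88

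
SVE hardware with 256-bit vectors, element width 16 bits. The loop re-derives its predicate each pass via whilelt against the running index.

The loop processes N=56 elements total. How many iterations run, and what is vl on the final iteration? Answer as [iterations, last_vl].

[iterations, last_vl] = [4, 8]

256-bit reg / 16-bit elem → 16 lanes
56 elements at 16/iter → 4 passes, remainder 8 on the last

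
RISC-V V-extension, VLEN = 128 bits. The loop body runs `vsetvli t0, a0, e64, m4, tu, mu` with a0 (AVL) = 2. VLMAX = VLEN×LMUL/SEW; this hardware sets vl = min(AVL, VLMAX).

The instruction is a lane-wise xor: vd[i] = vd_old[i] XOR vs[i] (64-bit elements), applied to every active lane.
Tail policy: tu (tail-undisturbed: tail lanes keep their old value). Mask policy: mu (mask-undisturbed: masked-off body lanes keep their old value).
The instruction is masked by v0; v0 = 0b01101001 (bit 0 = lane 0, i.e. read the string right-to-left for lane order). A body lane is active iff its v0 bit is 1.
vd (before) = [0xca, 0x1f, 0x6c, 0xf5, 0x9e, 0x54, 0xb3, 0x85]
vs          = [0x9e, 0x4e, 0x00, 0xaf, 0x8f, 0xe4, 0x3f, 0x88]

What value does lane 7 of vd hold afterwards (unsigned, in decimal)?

lanes per group: 128·4/64 = 8
vl ← min(2, 8) = 2
[0] xor(0xca,0x9e) = 0x54
[1] mask-off/keep = 0x1f
[2] tail/keep = 0x6c
[3] tail/keep = 0xf5
[4] tail/keep = 0x9e
[5] tail/keep = 0x54
[6] tail/keep = 0xb3
[7] tail/keep = 0x85

vd[7] = 133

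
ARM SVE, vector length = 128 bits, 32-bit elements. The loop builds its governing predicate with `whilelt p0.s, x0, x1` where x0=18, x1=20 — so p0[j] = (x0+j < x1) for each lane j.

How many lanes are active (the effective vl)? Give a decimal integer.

register lanes = 128/32 = 4
whilelt: lane j active iff 18+j < 20 → j < 2 → 2 active

vl = 2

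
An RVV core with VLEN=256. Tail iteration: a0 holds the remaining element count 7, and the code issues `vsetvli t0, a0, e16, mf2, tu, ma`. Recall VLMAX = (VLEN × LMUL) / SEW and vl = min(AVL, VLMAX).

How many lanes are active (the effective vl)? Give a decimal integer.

vl = 7

lanes per group: 256·1/2/16 = 8
vl = min(AVL, VLMAX) = min(7, 8) = 7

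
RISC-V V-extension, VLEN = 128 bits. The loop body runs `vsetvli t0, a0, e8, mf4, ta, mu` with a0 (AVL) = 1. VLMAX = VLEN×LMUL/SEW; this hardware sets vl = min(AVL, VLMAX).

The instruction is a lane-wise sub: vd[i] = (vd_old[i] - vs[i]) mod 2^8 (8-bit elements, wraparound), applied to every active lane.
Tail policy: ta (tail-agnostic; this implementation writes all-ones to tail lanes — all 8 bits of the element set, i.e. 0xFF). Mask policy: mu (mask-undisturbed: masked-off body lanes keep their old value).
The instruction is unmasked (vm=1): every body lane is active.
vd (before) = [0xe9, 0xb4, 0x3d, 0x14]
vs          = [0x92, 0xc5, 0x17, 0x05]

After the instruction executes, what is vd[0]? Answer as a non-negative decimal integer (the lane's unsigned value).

vd[0] = 87

VLMAX = VLEN×LMUL/SEW = 128×1/4/8 = 4
vl = min(AVL, VLMAX) = min(1, 4) = 1
vd[0] sub(0xe9,0x92) -> 0x57
vd[1] tail/ones -> 0xff
vd[2] tail/ones -> 0xff
vd[3] tail/ones -> 0xff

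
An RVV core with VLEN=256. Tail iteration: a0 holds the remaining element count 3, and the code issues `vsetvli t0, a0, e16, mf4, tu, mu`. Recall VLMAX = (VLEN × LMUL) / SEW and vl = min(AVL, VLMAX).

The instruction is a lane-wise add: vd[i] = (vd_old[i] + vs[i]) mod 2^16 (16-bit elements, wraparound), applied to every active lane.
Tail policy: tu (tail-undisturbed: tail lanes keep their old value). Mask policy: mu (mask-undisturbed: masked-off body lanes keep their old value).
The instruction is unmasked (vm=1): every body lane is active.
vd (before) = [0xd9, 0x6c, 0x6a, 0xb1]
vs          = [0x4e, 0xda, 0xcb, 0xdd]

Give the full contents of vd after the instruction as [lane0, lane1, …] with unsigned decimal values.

vd = [295, 326, 309, 177]

VLMAX = VLEN×LMUL/SEW = 256×1/4/16 = 4
vl ← min(3, 4) = 3
[0] add(0xd9,0x4e) = 0x127
[1] add(0x6c,0xda) = 0x146
[2] add(0x6a,0xcb) = 0x135
[3] tail/keep = 0xb1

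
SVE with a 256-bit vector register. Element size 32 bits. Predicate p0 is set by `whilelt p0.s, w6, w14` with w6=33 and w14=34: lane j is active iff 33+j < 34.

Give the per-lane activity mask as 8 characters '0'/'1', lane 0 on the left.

predicate = 10000000

lane count: 256 div 32 = 8
active while 33+j < 34, i.e. j ∈ [0,1) capped at 8 ⇒ 1
bits (lane 0 leftmost): 10000000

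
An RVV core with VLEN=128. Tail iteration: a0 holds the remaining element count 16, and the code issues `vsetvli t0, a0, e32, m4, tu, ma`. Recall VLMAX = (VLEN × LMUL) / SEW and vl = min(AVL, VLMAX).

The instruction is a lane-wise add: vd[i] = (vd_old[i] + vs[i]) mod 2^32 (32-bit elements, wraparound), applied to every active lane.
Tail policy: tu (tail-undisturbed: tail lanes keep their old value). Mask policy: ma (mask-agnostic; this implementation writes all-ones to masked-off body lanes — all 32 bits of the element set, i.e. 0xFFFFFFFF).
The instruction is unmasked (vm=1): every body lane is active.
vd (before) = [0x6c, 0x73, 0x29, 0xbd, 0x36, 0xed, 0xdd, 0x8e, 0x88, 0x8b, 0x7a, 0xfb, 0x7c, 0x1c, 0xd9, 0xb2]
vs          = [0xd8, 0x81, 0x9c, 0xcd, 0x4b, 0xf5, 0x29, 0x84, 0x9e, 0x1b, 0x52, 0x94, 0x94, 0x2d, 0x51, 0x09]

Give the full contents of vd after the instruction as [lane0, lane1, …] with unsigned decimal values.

VLMAX = VLEN×LMUL/SEW = 128×4/32 = 16
vl ← min(16, 16) = 16
lane  0: add(0x6c,0xd8) ⇒ 0x144
lane  1: add(0x73,0x81) ⇒ 0xf4
lane  2: add(0x29,0x9c) ⇒ 0xc5
lane  3: add(0xbd,0xcd) ⇒ 0x18a
lane  4: add(0x36,0x4b) ⇒ 0x81
lane  5: add(0xed,0xf5) ⇒ 0x1e2
lane  6: add(0xdd,0x29) ⇒ 0x106
lane  7: add(0x8e,0x84) ⇒ 0x112
lane  8: add(0x88,0x9e) ⇒ 0x126
lane  9: add(0x8b,0x1b) ⇒ 0xa6
lane 10: add(0x7a,0x52) ⇒ 0xcc
lane 11: add(0xfb,0x94) ⇒ 0x18f
lane 12: add(0x7c,0x94) ⇒ 0x110
lane 13: add(0x1c,0x2d) ⇒ 0x49
lane 14: add(0xd9,0x51) ⇒ 0x12a
lane 15: add(0xb2,0x09) ⇒ 0xbb

vd = [324, 244, 197, 394, 129, 482, 262, 274, 294, 166, 204, 399, 272, 73, 298, 187]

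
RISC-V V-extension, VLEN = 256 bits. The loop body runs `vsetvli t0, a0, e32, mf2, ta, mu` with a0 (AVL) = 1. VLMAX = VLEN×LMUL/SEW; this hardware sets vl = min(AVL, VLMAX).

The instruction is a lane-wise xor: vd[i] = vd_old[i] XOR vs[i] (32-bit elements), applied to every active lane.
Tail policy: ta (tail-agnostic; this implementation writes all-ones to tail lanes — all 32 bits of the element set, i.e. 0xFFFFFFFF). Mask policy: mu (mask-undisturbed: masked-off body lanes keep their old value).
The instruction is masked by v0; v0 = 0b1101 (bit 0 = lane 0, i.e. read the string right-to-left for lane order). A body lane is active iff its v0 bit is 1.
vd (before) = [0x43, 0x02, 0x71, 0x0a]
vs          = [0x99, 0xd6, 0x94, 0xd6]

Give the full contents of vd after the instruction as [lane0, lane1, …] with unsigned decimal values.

VLMAX = (256 × 1/2) / 32 = 4 lanes
vl ← min(1, 4) = 1
[0] xor(0x43,0x99) = 0xda
[1] tail/ones = 0xffffffff
[2] tail/ones = 0xffffffff
[3] tail/ones = 0xffffffff

vd = [218, 4294967295, 4294967295, 4294967295]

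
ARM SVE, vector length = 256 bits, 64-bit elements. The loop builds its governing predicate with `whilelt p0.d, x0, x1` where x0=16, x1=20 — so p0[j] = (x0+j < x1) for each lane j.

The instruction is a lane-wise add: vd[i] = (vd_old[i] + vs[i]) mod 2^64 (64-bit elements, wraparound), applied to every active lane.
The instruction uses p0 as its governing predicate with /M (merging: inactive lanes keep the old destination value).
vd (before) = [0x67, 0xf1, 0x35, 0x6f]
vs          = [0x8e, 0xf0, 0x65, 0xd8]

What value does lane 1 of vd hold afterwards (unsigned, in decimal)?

vd[1] = 481

lane count: 256 div 64 = 4
p0[j] = (16+j < 20); true for j=0..3 → 4 lanes set
[0] add(0x67,0x8e) = 0xf5
[1] add(0xf1,0xf0) = 0x1e1
[2] add(0x35,0x65) = 0x9a
[3] add(0x6f,0xd8) = 0x147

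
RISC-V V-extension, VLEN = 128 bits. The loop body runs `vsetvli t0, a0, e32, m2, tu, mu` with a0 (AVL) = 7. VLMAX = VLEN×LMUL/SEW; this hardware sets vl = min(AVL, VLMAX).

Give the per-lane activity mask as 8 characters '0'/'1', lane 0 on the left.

VLMAX = (128 × 2) / 32 = 8 lanes
vl = min(AVL, VLMAX) = min(7, 8) = 7
bits (lane 0 leftmost): 11111110

predicate = 11111110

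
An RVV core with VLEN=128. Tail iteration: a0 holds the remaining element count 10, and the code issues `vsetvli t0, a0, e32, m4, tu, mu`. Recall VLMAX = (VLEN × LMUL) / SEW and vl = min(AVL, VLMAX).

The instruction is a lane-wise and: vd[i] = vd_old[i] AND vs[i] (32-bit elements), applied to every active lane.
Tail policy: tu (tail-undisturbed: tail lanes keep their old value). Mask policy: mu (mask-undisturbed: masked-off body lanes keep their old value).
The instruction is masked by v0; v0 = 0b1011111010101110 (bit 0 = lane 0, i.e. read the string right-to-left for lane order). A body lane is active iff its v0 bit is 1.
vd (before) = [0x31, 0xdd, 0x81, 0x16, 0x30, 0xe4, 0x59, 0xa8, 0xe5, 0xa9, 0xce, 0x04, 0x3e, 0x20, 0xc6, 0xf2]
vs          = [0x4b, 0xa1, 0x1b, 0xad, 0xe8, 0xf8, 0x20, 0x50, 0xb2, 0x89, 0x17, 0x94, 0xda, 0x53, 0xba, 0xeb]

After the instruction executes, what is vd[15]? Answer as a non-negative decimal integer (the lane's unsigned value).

vd[15] = 242

VLMAX = VLEN×LMUL/SEW = 128×4/32 = 16
vl ← min(10, 16) = 10
vd[0] mask-off/keep -> 0x31
vd[1] and(0xdd,0xa1) -> 0x81
vd[2] and(0x81,0x1b) -> 0x01
vd[3] and(0x16,0xad) -> 0x04
vd[4] mask-off/keep -> 0x30
vd[5] and(0xe4,0xf8) -> 0xe0
vd[6] mask-off/keep -> 0x59
vd[7] and(0xa8,0x50) -> 0x00
vd[8] mask-off/keep -> 0xe5
vd[9] and(0xa9,0x89) -> 0x89
vd[10] tail/keep -> 0xce
vd[11] tail/keep -> 0x04
vd[12] tail/keep -> 0x3e
vd[13] tail/keep -> 0x20
vd[14] tail/keep -> 0xc6
vd[15] tail/keep -> 0xf2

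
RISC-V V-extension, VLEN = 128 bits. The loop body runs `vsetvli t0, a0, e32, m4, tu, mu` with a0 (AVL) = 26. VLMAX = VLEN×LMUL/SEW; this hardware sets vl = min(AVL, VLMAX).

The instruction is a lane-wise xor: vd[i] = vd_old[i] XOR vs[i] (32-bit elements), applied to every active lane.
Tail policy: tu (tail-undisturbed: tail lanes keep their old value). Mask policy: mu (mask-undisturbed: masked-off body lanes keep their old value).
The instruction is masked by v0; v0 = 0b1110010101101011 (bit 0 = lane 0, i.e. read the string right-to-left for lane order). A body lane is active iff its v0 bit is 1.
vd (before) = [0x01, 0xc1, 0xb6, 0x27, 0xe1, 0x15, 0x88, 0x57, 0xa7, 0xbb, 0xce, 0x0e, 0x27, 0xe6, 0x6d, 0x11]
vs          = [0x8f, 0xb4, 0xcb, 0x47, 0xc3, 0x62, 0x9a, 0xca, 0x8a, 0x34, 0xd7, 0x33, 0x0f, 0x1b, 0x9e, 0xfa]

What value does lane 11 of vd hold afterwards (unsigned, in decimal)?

VLMAX = VLEN×LMUL/SEW = 128×4/32 = 16
vl = min(AVL, VLMAX) = min(26, 16) = 16
[0] xor(0x01,0x8f) = 0x8e
[1] xor(0xc1,0xb4) = 0x75
[2] mask-off/keep = 0xb6
[3] xor(0x27,0x47) = 0x60
[4] mask-off/keep = 0xe1
[5] xor(0x15,0x62) = 0x77
[6] xor(0x88,0x9a) = 0x12
[7] mask-off/keep = 0x57
[8] xor(0xa7,0x8a) = 0x2d
[9] mask-off/keep = 0xbb
[10] xor(0xce,0xd7) = 0x19
[11] mask-off/keep = 0x0e
[12] mask-off/keep = 0x27
[13] xor(0xe6,0x1b) = 0xfd
[14] xor(0x6d,0x9e) = 0xf3
[15] xor(0x11,0xfa) = 0xeb

vd[11] = 14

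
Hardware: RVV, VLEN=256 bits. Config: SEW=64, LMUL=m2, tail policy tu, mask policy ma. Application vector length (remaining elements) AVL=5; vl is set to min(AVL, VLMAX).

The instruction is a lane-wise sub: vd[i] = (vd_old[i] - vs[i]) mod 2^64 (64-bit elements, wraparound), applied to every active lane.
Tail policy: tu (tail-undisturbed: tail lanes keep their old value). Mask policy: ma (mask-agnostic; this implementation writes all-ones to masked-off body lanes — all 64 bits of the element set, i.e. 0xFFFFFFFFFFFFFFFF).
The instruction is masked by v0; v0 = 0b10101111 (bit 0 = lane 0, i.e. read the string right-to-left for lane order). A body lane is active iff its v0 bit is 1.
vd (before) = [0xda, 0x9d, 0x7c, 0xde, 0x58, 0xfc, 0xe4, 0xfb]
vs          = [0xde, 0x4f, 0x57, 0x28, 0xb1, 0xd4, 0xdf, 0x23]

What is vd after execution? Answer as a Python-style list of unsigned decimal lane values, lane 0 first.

vd = [18446744073709551612, 78, 37, 182, 18446744073709551615, 252, 228, 251]

VLMAX = VLEN×LMUL/SEW = 256×2/64 = 8
vl = min(AVL, VLMAX) = min(5, 8) = 5
[0] sub(0xda,0xde) = 0xfffffffffffffffc
[1] sub(0x9d,0x4f) = 0x4e
[2] sub(0x7c,0x57) = 0x25
[3] sub(0xde,0x28) = 0xb6
[4] mask-off/ones = 0xffffffffffffffff
[5] tail/keep = 0xfc
[6] tail/keep = 0xe4
[7] tail/keep = 0xfb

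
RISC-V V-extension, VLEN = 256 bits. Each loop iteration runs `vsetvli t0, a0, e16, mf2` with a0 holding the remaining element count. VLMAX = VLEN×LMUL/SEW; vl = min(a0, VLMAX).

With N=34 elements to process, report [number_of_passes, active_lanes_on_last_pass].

lanes per group: 256·1/2/16 = 8
34 elements at 8/iter → 5 passes, remainder 2 on the last

[iterations, last_vl] = [5, 2]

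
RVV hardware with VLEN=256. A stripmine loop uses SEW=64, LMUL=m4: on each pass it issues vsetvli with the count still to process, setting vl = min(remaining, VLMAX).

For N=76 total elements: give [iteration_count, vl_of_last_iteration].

[iterations, last_vl] = [5, 12]

lanes per group: 256·4/64 = 16
iterations = ceil(76/16) = 5; final-pass vl = 12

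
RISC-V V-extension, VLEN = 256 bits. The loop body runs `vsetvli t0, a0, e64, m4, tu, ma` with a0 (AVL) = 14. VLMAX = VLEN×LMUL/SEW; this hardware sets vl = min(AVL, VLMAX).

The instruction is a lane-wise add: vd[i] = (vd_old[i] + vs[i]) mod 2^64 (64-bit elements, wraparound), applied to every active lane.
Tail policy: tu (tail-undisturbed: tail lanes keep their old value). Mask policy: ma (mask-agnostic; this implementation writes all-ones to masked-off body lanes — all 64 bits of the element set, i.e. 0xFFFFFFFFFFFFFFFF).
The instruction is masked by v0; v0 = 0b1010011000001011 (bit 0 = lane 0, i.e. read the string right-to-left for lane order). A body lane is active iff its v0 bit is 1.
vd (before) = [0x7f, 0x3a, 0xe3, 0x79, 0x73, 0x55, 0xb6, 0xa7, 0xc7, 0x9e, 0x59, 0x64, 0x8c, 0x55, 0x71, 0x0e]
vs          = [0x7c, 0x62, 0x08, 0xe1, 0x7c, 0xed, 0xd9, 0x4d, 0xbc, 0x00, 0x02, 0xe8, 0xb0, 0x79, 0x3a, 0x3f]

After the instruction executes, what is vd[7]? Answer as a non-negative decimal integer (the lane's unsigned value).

vd[7] = 18446744073709551615

lanes per group: 256·4/64 = 16
AVL=14 ≤ VLMAX=16, so vl = 14
  i=0: add(0x7f,0x7c) → 251
  i=1: add(0x3a,0x62) → 156
  i=2: mask-off/ones → 18446744073709551615
  i=3: add(0x79,0xe1) → 346
  i=4: mask-off/ones → 18446744073709551615
  i=5: mask-off/ones → 18446744073709551615
  i=6: mask-off/ones → 18446744073709551615
  i=7: mask-off/ones → 18446744073709551615
  i=8: mask-off/ones → 18446744073709551615
  i=9: add(0x9e,0x00) → 158
  i=10: add(0x59,0x02) → 91
  i=11: mask-off/ones → 18446744073709551615
  i=12: mask-off/ones → 18446744073709551615
  i=13: add(0x55,0x79) → 206
  i=14: tail/keep → 113
  i=15: tail/keep → 14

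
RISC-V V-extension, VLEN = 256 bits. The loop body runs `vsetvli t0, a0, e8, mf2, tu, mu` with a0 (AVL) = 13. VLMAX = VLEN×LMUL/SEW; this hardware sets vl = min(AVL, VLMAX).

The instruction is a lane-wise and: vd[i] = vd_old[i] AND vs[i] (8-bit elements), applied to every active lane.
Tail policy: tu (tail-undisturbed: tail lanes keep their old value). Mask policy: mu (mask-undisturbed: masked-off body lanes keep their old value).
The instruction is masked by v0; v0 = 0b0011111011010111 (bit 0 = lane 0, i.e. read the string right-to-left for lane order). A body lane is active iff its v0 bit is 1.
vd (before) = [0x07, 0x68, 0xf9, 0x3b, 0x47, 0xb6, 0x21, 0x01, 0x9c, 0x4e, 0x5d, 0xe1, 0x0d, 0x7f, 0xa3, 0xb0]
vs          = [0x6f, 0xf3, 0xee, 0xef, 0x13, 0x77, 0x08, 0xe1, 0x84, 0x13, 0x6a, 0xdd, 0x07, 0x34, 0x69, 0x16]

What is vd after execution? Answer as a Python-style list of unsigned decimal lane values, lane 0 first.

lanes per group: 256·1/2/8 = 16
AVL=13 ≤ VLMAX=16, so vl = 13
vd[0] and(0x07,0x6f) -> 0x07
vd[1] and(0x68,0xf3) -> 0x60
vd[2] and(0xf9,0xee) -> 0xe8
vd[3] mask-off/keep -> 0x3b
vd[4] and(0x47,0x13) -> 0x03
vd[5] mask-off/keep -> 0xb6
vd[6] and(0x21,0x08) -> 0x00
vd[7] and(0x01,0xe1) -> 0x01
vd[8] mask-off/keep -> 0x9c
vd[9] and(0x4e,0x13) -> 0x02
vd[10] and(0x5d,0x6a) -> 0x48
vd[11] and(0xe1,0xdd) -> 0xc1
vd[12] and(0x0d,0x07) -> 0x05
vd[13] tail/keep -> 0x7f
vd[14] tail/keep -> 0xa3
vd[15] tail/keep -> 0xb0

vd = [7, 96, 232, 59, 3, 182, 0, 1, 156, 2, 72, 193, 5, 127, 163, 176]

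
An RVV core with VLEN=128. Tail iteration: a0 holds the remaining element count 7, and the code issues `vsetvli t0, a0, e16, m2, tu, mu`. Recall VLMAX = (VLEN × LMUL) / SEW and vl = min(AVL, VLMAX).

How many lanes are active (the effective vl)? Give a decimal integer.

VLMAX = VLEN×LMUL/SEW = 128×2/16 = 16
AVL=7 ≤ VLMAX=16, so vl = 7

vl = 7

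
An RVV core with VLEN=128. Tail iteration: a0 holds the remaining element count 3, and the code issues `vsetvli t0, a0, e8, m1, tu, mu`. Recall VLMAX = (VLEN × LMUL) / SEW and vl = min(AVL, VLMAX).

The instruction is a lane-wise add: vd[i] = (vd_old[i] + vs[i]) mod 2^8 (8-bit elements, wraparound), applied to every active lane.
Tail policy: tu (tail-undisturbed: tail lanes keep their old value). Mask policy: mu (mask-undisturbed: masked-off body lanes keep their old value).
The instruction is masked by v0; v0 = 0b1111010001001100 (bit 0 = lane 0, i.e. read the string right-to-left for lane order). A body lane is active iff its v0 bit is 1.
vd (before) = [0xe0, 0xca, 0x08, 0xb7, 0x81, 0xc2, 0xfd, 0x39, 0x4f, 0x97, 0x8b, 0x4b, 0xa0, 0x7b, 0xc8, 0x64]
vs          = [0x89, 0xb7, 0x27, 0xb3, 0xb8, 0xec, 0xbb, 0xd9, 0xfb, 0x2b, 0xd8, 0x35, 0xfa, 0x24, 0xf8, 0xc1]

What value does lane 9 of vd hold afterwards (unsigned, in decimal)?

VLMAX = VLEN×LMUL/SEW = 128×1/8 = 16
vl = min(AVL, VLMAX) = min(3, 16) = 3
[0] mask-off/keep = 0xe0
[1] mask-off/keep = 0xca
[2] add(0x08,0x27) = 0x2f
[3] tail/keep = 0xb7
[4] tail/keep = 0x81
[5] tail/keep = 0xc2
[6] tail/keep = 0xfd
[7] tail/keep = 0x39
[8] tail/keep = 0x4f
[9] tail/keep = 0x97
[10] tail/keep = 0x8b
[11] tail/keep = 0x4b
[12] tail/keep = 0xa0
[13] tail/keep = 0x7b
[14] tail/keep = 0xc8
[15] tail/keep = 0x64

vd[9] = 151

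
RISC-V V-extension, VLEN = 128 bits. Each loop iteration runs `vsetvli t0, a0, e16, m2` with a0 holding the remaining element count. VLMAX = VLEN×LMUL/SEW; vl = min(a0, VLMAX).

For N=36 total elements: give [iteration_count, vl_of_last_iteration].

VLMAX = VLEN×LMUL/SEW = 128×2/16 = 16
36 elements at 16/iter → 3 passes, remainder 4 on the last

[iterations, last_vl] = [3, 4]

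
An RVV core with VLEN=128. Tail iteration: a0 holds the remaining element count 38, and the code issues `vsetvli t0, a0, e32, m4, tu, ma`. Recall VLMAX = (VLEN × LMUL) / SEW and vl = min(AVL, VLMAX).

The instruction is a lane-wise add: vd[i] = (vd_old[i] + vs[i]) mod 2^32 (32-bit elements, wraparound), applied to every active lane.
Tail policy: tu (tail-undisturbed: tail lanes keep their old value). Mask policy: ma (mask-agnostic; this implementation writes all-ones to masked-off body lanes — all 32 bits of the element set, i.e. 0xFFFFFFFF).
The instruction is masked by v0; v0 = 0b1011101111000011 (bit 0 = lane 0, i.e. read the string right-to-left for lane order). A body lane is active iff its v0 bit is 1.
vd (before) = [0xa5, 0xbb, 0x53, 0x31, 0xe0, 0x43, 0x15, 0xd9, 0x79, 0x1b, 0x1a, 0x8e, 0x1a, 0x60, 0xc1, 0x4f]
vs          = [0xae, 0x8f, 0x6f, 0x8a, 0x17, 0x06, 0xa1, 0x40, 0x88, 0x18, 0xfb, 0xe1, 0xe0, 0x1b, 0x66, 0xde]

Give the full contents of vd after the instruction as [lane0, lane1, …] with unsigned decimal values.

vd = [339, 330, 4294967295, 4294967295, 4294967295, 4294967295, 182, 281, 257, 51, 4294967295, 367, 250, 123, 4294967295, 301]

lanes per group: 128·4/32 = 16
AVL=38 > VLMAX=16, so vl = 16
  i=0: add(0xa5,0xae) → 339
  i=1: add(0xbb,0x8f) → 330
  i=2: mask-off/ones → 4294967295
  i=3: mask-off/ones → 4294967295
  i=4: mask-off/ones → 4294967295
  i=5: mask-off/ones → 4294967295
  i=6: add(0x15,0xa1) → 182
  i=7: add(0xd9,0x40) → 281
  i=8: add(0x79,0x88) → 257
  i=9: add(0x1b,0x18) → 51
  i=10: mask-off/ones → 4294967295
  i=11: add(0x8e,0xe1) → 367
  i=12: add(0x1a,0xe0) → 250
  i=13: add(0x60,0x1b) → 123
  i=14: mask-off/ones → 4294967295
  i=15: add(0x4f,0xde) → 301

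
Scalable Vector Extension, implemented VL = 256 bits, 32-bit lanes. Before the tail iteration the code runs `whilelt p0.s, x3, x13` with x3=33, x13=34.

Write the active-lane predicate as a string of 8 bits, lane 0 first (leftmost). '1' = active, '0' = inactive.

predicate = 10000000

register lanes = 256/32 = 8
whilelt: lane j active iff 33+j < 34 → j < 1 → 1 active
bits (lane 0 leftmost): 10000000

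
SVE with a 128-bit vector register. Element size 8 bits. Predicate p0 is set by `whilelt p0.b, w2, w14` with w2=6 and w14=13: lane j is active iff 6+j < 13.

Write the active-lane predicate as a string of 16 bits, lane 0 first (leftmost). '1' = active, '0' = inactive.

register lanes = 128/8 = 16
active while 6+j < 13, i.e. j ∈ [0,7) capped at 16 ⇒ 7
bits (lane 0 leftmost): 1111111000000000

predicate = 1111111000000000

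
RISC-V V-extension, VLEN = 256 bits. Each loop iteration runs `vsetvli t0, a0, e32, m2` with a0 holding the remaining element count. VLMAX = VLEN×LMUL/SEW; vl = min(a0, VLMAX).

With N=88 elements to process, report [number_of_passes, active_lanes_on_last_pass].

VLMAX = (256 × 2) / 32 = 16 lanes
iterations = ceil(88/16) = 6; final-pass vl = 8

[iterations, last_vl] = [6, 8]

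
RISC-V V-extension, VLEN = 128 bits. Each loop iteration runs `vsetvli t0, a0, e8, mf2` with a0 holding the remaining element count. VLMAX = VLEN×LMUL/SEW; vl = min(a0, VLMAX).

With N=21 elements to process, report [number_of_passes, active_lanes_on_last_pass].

[iterations, last_vl] = [3, 5]

VLMAX = (128 × 1/2) / 8 = 8 lanes
21 elements at 8/iter → 3 passes, remainder 5 on the last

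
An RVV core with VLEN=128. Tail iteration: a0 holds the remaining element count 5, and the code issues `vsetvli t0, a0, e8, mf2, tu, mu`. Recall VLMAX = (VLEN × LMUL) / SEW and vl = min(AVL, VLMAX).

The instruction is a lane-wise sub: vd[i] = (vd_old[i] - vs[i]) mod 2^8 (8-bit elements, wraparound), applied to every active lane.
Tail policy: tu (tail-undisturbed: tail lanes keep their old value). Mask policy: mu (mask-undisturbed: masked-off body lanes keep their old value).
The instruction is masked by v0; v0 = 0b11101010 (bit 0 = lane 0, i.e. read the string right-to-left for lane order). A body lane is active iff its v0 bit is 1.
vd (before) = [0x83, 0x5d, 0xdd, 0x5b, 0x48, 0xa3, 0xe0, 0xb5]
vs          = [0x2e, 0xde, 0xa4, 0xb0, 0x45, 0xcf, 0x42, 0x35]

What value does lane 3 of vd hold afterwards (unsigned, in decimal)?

VLMAX = VLEN×LMUL/SEW = 128×1/2/8 = 8
AVL=5 ≤ VLMAX=8, so vl = 5
lane  0: mask-off/keep ⇒ 0x83
lane  1: sub(0x5d,0xde) ⇒ 0x7f
lane  2: mask-off/keep ⇒ 0xdd
lane  3: sub(0x5b,0xb0) ⇒ 0xab
lane  4: mask-off/keep ⇒ 0x48
lane  5: tail/keep ⇒ 0xa3
lane  6: tail/keep ⇒ 0xe0
lane  7: tail/keep ⇒ 0xb5

vd[3] = 171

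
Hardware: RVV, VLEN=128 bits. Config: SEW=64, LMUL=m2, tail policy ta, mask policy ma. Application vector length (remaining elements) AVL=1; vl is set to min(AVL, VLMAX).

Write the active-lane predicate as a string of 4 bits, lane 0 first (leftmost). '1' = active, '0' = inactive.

predicate = 1000

lanes per group: 128·2/64 = 4
AVL=1 ≤ VLMAX=4, so vl = 1
bits (lane 0 leftmost): 1000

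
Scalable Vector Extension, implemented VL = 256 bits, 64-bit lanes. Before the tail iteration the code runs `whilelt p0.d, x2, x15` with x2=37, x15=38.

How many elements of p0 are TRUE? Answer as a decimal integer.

vl = 1

lane count: 256 div 64 = 4
p0[j] = (37+j < 38); true for j=0..0 → 1 lanes set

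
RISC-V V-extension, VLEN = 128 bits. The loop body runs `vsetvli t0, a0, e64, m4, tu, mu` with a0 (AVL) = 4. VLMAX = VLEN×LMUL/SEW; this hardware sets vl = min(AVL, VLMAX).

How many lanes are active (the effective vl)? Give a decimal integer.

VLMAX = (128 × 4) / 64 = 8 lanes
AVL=4 ≤ VLMAX=8, so vl = 4

vl = 4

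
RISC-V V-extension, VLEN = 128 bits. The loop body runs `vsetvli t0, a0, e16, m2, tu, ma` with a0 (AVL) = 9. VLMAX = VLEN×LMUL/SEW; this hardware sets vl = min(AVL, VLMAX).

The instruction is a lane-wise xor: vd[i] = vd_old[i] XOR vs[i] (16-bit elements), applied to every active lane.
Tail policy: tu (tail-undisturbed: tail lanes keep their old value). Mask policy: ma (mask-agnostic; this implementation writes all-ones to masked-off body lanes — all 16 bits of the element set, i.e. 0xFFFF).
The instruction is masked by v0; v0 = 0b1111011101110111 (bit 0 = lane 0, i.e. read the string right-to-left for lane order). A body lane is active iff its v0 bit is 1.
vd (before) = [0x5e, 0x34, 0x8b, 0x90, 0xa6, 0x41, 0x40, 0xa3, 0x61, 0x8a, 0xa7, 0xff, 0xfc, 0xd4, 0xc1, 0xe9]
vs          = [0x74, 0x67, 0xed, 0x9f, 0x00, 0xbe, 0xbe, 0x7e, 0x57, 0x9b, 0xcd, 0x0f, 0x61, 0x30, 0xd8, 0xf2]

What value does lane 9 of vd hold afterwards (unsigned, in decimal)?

vd[9] = 138

VLMAX = VLEN×LMUL/SEW = 128×2/16 = 16
vl = min(AVL, VLMAX) = min(9, 16) = 9
[0] xor(0x5e,0x74) = 0x2a
[1] xor(0x34,0x67) = 0x53
[2] xor(0x8b,0xed) = 0x66
[3] mask-off/ones = 0xffff
[4] xor(0xa6,0x00) = 0xa6
[5] xor(0x41,0xbe) = 0xff
[6] xor(0x40,0xbe) = 0xfe
[7] mask-off/ones = 0xffff
[8] xor(0x61,0x57) = 0x36
[9] tail/keep = 0x8a
[10] tail/keep = 0xa7
[11] tail/keep = 0xff
[12] tail/keep = 0xfc
[13] tail/keep = 0xd4
[14] tail/keep = 0xc1
[15] tail/keep = 0xe9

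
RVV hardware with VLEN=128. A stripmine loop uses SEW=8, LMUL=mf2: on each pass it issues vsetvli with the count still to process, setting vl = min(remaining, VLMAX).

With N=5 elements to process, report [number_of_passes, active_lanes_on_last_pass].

lanes per group: 128·1/2/8 = 8
5 elements at 8/iter → 1 passes, remainder 5 on the last

[iterations, last_vl] = [1, 5]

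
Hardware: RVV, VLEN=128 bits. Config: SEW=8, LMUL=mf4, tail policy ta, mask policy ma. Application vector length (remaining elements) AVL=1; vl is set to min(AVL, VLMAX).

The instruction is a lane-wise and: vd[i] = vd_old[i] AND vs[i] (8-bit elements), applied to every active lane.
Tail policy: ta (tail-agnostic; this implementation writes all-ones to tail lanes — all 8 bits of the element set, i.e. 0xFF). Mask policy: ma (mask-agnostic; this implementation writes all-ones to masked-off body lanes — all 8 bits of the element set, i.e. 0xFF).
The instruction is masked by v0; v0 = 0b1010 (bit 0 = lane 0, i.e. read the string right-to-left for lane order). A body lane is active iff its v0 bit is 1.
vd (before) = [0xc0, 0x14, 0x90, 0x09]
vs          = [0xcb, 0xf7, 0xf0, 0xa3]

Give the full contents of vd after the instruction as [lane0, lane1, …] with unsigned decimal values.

lanes per group: 128·1/4/8 = 4
vl = min(AVL, VLMAX) = min(1, 4) = 1
lane  0: mask-off/ones ⇒ 0xff
lane  1: tail/ones ⇒ 0xff
lane  2: tail/ones ⇒ 0xff
lane  3: tail/ones ⇒ 0xff

vd = [255, 255, 255, 255]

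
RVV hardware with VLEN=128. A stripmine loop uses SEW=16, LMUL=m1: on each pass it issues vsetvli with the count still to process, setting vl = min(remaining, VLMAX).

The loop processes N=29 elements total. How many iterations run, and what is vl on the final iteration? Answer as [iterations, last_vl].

[iterations, last_vl] = [4, 5]

VLMAX = (128 × 1) / 16 = 8 lanes
N=29: ⌈29/8⌉ = 4 iters; last vl = 29 − 3×8 = 5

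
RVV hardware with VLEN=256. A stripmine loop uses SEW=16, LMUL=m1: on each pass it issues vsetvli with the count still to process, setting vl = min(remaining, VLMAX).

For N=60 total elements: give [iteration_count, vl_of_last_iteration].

VLMAX = (256 × 1) / 16 = 16 lanes
60 elements at 16/iter → 4 passes, remainder 12 on the last

[iterations, last_vl] = [4, 12]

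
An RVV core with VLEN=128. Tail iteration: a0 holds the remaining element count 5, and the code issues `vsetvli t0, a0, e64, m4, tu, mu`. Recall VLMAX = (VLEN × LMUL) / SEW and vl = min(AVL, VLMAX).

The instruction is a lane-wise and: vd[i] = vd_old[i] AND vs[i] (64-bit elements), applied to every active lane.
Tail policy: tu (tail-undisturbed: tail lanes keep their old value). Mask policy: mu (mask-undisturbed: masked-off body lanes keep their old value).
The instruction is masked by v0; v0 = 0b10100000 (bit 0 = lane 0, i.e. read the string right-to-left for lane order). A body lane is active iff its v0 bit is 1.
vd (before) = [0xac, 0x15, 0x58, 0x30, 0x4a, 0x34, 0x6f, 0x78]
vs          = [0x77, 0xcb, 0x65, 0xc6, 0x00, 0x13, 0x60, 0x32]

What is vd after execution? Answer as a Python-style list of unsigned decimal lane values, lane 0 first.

vd = [172, 21, 88, 48, 74, 52, 111, 120]

VLMAX = VLEN×LMUL/SEW = 128×4/64 = 8
AVL=5 ≤ VLMAX=8, so vl = 5
[0] mask-off/keep = 0xac
[1] mask-off/keep = 0x15
[2] mask-off/keep = 0x58
[3] mask-off/keep = 0x30
[4] mask-off/keep = 0x4a
[5] tail/keep = 0x34
[6] tail/keep = 0x6f
[7] tail/keep = 0x78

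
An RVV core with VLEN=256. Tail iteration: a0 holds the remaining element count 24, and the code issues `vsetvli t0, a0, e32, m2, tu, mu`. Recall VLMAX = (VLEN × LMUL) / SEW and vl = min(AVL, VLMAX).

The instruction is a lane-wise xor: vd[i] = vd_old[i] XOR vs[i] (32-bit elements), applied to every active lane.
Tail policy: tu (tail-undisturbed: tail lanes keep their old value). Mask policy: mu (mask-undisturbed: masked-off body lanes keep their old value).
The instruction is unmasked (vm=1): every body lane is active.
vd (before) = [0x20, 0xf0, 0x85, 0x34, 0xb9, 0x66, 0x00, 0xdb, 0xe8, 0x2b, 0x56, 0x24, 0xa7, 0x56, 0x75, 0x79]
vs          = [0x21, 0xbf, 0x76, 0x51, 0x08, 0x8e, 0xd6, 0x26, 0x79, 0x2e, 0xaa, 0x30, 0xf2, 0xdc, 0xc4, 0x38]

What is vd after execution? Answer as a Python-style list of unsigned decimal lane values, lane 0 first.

VLMAX = VLEN×LMUL/SEW = 256×2/32 = 16
vl = min(AVL, VLMAX) = min(24, 16) = 16
  i=0: xor(0x20,0x21) → 1
  i=1: xor(0xf0,0xbf) → 79
  i=2: xor(0x85,0x76) → 243
  i=3: xor(0x34,0x51) → 101
  i=4: xor(0xb9,0x08) → 177
  i=5: xor(0x66,0x8e) → 232
  i=6: xor(0x00,0xd6) → 214
  i=7: xor(0xdb,0x26) → 253
  i=8: xor(0xe8,0x79) → 145
  i=9: xor(0x2b,0x2e) → 5
  i=10: xor(0x56,0xaa) → 252
  i=11: xor(0x24,0x30) → 20
  i=12: xor(0xa7,0xf2) → 85
  i=13: xor(0x56,0xdc) → 138
  i=14: xor(0x75,0xc4) → 177
  i=15: xor(0x79,0x38) → 65

vd = [1, 79, 243, 101, 177, 232, 214, 253, 145, 5, 252, 20, 85, 138, 177, 65]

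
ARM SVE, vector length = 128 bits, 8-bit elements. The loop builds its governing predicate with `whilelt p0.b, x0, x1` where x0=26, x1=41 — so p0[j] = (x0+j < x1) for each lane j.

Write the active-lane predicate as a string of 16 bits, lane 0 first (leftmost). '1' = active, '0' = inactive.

predicate = 1111111111111110

lane count: 128 div 8 = 16
active while 26+j < 41, i.e. j ∈ [0,15) capped at 16 ⇒ 15
bits (lane 0 leftmost): 1111111111111110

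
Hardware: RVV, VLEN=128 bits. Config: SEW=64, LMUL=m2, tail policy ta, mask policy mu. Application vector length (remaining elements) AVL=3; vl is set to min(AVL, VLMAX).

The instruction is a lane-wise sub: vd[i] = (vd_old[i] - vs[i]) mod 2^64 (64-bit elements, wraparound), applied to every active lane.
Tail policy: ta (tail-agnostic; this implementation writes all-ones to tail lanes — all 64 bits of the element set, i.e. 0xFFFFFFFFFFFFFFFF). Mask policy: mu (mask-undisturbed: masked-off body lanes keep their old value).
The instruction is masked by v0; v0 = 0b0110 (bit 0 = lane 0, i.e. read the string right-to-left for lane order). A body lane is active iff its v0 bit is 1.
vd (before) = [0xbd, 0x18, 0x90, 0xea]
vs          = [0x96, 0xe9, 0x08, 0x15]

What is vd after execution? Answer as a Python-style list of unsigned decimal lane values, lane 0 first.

lanes per group: 128·2/64 = 4
vl ← min(3, 4) = 3
[0] mask-off/keep = 0xbd
[1] sub(0x18,0xe9) = 0xffffffffffffff2f
[2] sub(0x90,0x08) = 0x88
[3] tail/ones = 0xffffffffffffffff

vd = [189, 18446744073709551407, 136, 18446744073709551615]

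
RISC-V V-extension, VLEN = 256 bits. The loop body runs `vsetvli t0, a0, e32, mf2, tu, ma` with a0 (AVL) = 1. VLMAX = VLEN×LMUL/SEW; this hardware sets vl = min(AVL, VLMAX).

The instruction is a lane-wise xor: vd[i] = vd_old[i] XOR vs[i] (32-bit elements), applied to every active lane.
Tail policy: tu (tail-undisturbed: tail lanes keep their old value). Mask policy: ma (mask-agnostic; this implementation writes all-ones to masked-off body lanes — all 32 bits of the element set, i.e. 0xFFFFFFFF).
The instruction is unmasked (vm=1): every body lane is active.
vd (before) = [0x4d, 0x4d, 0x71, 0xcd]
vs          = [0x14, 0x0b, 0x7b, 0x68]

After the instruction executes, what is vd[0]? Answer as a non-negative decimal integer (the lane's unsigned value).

VLMAX = VLEN×LMUL/SEW = 256×1/2/32 = 4
vl = min(AVL, VLMAX) = min(1, 4) = 1
vd[0] xor(0x4d,0x14) -> 0x59
vd[1] tail/keep -> 0x4d
vd[2] tail/keep -> 0x71
vd[3] tail/keep -> 0xcd

vd[0] = 89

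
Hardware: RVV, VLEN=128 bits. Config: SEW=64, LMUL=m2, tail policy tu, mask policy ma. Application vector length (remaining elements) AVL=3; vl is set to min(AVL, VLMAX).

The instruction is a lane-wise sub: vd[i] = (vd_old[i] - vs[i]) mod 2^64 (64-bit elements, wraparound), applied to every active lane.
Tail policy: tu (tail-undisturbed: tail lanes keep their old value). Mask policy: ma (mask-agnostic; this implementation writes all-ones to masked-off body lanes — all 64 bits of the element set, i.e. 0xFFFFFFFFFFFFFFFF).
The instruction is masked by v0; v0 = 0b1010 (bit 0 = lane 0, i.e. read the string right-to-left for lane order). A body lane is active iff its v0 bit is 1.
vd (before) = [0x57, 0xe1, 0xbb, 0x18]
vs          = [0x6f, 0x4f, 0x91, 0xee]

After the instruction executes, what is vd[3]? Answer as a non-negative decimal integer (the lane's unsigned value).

lanes per group: 128·2/64 = 4
AVL=3 ≤ VLMAX=4, so vl = 3
  i=0: mask-off/ones → 18446744073709551615
  i=1: sub(0xe1,0x4f) → 146
  i=2: mask-off/ones → 18446744073709551615
  i=3: tail/keep → 24

vd[3] = 24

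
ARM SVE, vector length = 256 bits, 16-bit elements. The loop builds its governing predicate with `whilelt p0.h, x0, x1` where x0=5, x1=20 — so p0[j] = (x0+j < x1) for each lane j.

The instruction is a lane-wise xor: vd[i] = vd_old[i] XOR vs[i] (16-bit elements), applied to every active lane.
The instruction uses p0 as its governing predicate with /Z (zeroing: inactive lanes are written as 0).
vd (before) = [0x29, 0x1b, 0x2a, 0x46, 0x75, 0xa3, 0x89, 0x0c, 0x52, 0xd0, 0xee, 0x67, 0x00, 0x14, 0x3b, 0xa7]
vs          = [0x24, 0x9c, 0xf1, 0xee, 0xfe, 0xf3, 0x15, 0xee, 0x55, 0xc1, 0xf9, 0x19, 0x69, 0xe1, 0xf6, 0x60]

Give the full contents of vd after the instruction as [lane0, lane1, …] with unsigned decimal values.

256-bit reg / 16-bit elem → 16 lanes
p0[j] = (5+j < 20); true for j=0..14 → 15 lanes set
vd[0] xor(0x29,0x24) -> 0x0d
vd[1] xor(0x1b,0x9c) -> 0x87
vd[2] xor(0x2a,0xf1) -> 0xdb
vd[3] xor(0x46,0xee) -> 0xa8
vd[4] xor(0x75,0xfe) -> 0x8b
vd[5] xor(0xa3,0xf3) -> 0x50
vd[6] xor(0x89,0x15) -> 0x9c
vd[7] xor(0x0c,0xee) -> 0xe2
vd[8] xor(0x52,0x55) -> 0x07
vd[9] xor(0xd0,0xc1) -> 0x11
vd[10] xor(0xee,0xf9) -> 0x17
vd[11] xor(0x67,0x19) -> 0x7e
vd[12] xor(0x00,0x69) -> 0x69
vd[13] xor(0x14,0xe1) -> 0xf5
vd[14] xor(0x3b,0xf6) -> 0xcd
vd[15] tail/zero -> 0x00

vd = [13, 135, 219, 168, 139, 80, 156, 226, 7, 17, 23, 126, 105, 245, 205, 0]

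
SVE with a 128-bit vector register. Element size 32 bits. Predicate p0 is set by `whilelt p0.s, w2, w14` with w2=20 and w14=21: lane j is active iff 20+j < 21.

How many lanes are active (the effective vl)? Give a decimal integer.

128-bit reg / 32-bit elem → 4 lanes
whilelt: lane j active iff 20+j < 21 → j < 1 → 1 active

vl = 1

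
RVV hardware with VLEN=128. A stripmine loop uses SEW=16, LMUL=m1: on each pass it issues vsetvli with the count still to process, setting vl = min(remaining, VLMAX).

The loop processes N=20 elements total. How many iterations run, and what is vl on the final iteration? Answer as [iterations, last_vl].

[iterations, last_vl] = [3, 4]

lanes per group: 128·1/16 = 8
20 elements at 8/iter → 3 passes, remainder 4 on the last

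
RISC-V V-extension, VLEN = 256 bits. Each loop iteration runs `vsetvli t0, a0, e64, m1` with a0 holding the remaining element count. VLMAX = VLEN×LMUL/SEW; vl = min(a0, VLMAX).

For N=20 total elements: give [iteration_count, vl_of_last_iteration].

[iterations, last_vl] = [5, 4]

VLMAX = VLEN×LMUL/SEW = 256×1/64 = 4
N=20: ⌈20/4⌉ = 5 iters; last vl = 20 − 4×4 = 4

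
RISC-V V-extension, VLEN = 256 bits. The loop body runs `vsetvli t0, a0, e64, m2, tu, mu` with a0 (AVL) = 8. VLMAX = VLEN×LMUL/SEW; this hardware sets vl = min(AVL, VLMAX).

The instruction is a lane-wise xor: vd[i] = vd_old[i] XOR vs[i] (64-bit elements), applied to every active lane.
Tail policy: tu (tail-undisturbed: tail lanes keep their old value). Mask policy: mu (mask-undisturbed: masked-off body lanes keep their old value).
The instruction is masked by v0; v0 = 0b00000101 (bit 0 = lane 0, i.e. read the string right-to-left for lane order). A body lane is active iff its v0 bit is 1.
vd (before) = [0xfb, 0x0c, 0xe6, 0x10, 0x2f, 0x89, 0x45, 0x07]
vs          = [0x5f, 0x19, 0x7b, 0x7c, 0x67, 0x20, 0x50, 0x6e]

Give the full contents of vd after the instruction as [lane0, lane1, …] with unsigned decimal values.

lanes per group: 256·2/64 = 8
vl = min(AVL, VLMAX) = min(8, 8) = 8
[0] xor(0xfb,0x5f) = 0xa4
[1] mask-off/keep = 0x0c
[2] xor(0xe6,0x7b) = 0x9d
[3] mask-off/keep = 0x10
[4] mask-off/keep = 0x2f
[5] mask-off/keep = 0x89
[6] mask-off/keep = 0x45
[7] mask-off/keep = 0x07

vd = [164, 12, 157, 16, 47, 137, 69, 7]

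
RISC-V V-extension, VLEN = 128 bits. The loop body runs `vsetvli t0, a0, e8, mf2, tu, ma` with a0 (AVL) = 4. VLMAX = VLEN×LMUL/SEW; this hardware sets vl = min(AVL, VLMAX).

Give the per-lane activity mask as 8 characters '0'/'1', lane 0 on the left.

VLMAX = (128 × 1/2) / 8 = 8 lanes
AVL=4 ≤ VLMAX=8, so vl = 4
bits (lane 0 leftmost): 11110000

predicate = 11110000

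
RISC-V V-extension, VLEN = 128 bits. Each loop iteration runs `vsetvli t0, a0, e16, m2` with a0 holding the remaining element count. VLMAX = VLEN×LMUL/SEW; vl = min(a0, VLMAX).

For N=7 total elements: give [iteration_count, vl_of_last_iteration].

[iterations, last_vl] = [1, 7]

VLMAX = (128 × 2) / 16 = 16 lanes
N=7: ⌈7/16⌉ = 1 iters; last vl = 7 − 0×16 = 7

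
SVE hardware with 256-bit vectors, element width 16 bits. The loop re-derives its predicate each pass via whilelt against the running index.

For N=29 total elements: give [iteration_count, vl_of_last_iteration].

[iterations, last_vl] = [2, 13]

lane count: 256 div 16 = 16
iterations = ceil(29/16) = 2; final-pass vl = 13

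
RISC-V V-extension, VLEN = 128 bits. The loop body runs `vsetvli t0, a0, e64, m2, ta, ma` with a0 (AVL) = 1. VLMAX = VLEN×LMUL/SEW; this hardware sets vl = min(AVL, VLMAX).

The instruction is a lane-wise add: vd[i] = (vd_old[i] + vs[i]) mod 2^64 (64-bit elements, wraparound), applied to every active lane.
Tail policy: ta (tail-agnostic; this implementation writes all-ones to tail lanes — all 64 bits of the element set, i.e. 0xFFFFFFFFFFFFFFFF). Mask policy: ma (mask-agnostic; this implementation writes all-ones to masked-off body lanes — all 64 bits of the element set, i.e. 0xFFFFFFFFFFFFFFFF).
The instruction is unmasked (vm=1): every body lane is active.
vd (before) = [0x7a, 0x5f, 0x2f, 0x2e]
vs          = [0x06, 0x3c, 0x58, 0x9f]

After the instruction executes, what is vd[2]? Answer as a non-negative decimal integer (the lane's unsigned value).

vd[2] = 18446744073709551615

lanes per group: 128·2/64 = 4
vl = min(AVL, VLMAX) = min(1, 4) = 1
  i=0: add(0x7a,0x06) → 128
  i=1: tail/ones → 18446744073709551615
  i=2: tail/ones → 18446744073709551615
  i=3: tail/ones → 18446744073709551615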